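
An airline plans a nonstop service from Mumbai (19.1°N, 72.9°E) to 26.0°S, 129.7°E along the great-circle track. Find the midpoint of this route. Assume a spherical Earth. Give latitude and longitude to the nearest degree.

Convert each endpoint to a unit vector on the sphere (x = cos φ cos λ, y = cos φ sin λ, z = sin φ).
The central angle between the endpoints is δ = arccos(p₁·p₂) ≈ 1.243 rad (71.2°).
Interpolate at f = 1/2 with slerp weights a = sin((1−f)δ)/sin δ ≈ 0.615, b = sin(fδ)/sin δ ≈ 0.615.
p = a·p₁ + b·p₂ ≈ (-0.182, 0.981, -0.068); φ = arcsin(p_z) ≈ -3.92°, λ = atan2(p_y, p_x) ≈ 100.52°.

≈ 4°S, 101°E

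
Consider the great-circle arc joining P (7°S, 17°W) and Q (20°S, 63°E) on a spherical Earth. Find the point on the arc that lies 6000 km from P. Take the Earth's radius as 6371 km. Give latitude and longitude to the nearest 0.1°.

≈ (19.5°S, 37.2°E)

The haversine formula gives a central angle δ ≈ 1.366 rad (78.3°) between the endpoints. The total great-circle distance is δ·R ≈ 1.366 × 6371 ≈ 8701 km, so the target fraction is f = 6000/8701 ≈ 0.690.
Interpolate at f ≈ 0.690 with slerp weights a = sin((1−f)δ)/sin δ ≈ 0.420, b = sin(fδ)/sin δ ≈ 0.826.
p = a·p₁ + b·p₂ ≈ (0.751, 0.570, -0.334); φ = arcsin(p_z) ≈ -19.49°, λ = atan2(p_y, p_x) ≈ 37.17°.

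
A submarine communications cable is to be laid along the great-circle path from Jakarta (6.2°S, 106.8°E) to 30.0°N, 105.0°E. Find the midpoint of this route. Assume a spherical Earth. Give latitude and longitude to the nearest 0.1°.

≈ 11.9°N, 106.0°E

The haversine formula gives a central angle δ ≈ 0.633 rad (36.2°) between the endpoints.
Interpolate at f = 1/2 with slerp weights a = sin((1−f)δ)/sin δ ≈ 0.526, b = sin(fδ)/sin δ ≈ 0.526.
p = a·p₁ + b·p₂ ≈ (-0.269, 0.941, 0.206); φ = arcsin(p_z) ≈ 11.90°, λ = atan2(p_y, p_x) ≈ 105.96°.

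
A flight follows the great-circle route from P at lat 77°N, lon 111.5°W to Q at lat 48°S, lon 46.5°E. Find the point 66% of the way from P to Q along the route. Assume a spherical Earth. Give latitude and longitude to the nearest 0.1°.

Convert each endpoint to a unit vector on the sphere (x = cos φ cos λ, y = cos φ sin λ, z = sin φ).
The central angle between the endpoints is δ = arccos(p₁·p₂) ≈ 2.613 rad (149.7°).
Interpolate at f = 0.66 with slerp weights a = sin((1−f)δ)/sin δ ≈ 1.540, b = sin(fδ)/sin δ ≈ 1.960.
p = a·p₁ + b·p₂ ≈ (0.776, 0.629, 0.043); φ = arcsin(p_z) ≈ 2.49°, λ = atan2(p_y, p_x) ≈ 39.04°.

≈ lat 2.5°N, lon 39.0°E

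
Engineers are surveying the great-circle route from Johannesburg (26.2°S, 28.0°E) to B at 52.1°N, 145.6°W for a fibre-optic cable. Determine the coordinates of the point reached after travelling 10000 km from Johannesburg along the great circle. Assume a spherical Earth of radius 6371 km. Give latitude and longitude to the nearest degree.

≈ 62°N, 9°E

The haversine formula gives a central angle δ ≈ 2.682 rad (153.7°) between the endpoints. The total great-circle distance is δ·R ≈ 2.682 × 6371 ≈ 17085 km, so the target fraction is f = 10000/17085 ≈ 0.585.
Interpolate at f ≈ 0.585 with slerp weights a = sin((1−f)δ)/sin δ ≈ 2.020, b = sin(fδ)/sin δ ≈ 2.253.
p = a·p₁ + b·p₂ ≈ (0.459, 0.069, 0.886); φ = arcsin(p_z) ≈ 62.37°, λ = atan2(p_y, p_x) ≈ 8.57°.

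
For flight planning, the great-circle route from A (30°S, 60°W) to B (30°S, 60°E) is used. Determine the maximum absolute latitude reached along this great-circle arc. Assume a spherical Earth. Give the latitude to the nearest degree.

≈ 49°S

The great circle lies in the plane with unit normal n̂ = (p₁ × p₂)/|p₁ × p₂|.
Here n̂_z ≈ +0.655; the vertex latitude is φ_max = arccos|n̂_z| ≈ 49.1°.
Check via Clairaut: cos φ_max = |cos φ₁| · sin C = cos(30.0°)·sin(130.9°) ≈ 0.655, again giving ≈ 49.1°.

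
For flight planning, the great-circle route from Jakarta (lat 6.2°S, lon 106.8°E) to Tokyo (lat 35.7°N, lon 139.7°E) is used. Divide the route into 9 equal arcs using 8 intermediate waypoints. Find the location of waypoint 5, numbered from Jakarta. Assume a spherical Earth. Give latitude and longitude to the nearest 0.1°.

≈ lat 17.7°N, lon 123.3°E

Write both endpoints as unit vectors p₁, p₂ with components (cos φ cos λ, cos φ sin λ, sin φ).
The central angle between the endpoints is δ = arccos(p₁·p₂) ≈ 0.909 rad (52.1°).
Interpolate at f = 5/9 with slerp weights a = sin((1−f)δ)/sin δ ≈ 0.498, b = sin(fδ)/sin δ ≈ 0.613.
p = a·p₁ + b·p₂ ≈ (-0.523, 0.796, 0.304); φ = arcsin(p_z) ≈ 17.70°, λ = atan2(p_y, p_x) ≈ 123.30°.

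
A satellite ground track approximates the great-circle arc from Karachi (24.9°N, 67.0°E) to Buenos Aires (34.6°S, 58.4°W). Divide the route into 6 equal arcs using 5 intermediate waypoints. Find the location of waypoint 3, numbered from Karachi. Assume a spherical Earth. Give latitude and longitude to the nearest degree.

From cos δ = sin φ₁ sin φ₂ + cos φ₁ cos φ₂ cos Δλ, the central angle is δ ≈ 2.307 rad (132.2°).
Interpolate at f = 3/6 with slerp weights a = sin((1−f)δ)/sin δ ≈ 1.234, b = sin(fδ)/sin δ ≈ 1.234.
p = a·p₁ + b·p₂ ≈ (0.969, 0.165, -0.181); φ = arcsin(p_z) ≈ -10.44°, λ = atan2(p_y, p_x) ≈ 9.67°.

≈ 10°S, 10°E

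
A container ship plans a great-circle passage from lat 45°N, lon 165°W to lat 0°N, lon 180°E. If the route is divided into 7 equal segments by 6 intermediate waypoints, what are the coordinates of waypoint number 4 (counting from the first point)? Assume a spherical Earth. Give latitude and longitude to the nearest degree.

≈ lat 19°N, lon 175°W

Write both endpoints as unit vectors p₁, p₂ with components (cos φ cos λ, cos φ sin λ, sin φ).
The central angle between the endpoints is δ = arccos(p₁·p₂) ≈ 0.819 rad (46.9°).
Interpolate at f = 4/7 with slerp weights a = sin((1−f)δ)/sin δ ≈ 0.471, b = sin(fδ)/sin δ ≈ 0.618.
p = a·p₁ + b·p₂ ≈ (-0.939, -0.086, 0.333); φ = arcsin(p_z) ≈ 19.44°, λ = atan2(p_y, p_x) ≈ -174.76°.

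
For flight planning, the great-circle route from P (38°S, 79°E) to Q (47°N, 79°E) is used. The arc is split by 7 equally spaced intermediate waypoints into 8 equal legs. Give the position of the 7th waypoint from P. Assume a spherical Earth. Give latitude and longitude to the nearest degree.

≈ (36°N, 79°E)

From cos δ = sin φ₁ sin φ₂ + cos φ₁ cos φ₂ cos Δλ, the central angle is δ ≈ 1.484 rad (85.0°).
Interpolate at f = 7/8 with slerp weights a = sin((1−f)δ)/sin δ ≈ 0.185, b = sin(fδ)/sin δ ≈ 0.967.
p = a·p₁ + b·p₂ ≈ (0.154, 0.790, 0.593); φ = arcsin(p_z) ≈ 36.38°, λ = atan2(p_y, p_x) ≈ 79.00°.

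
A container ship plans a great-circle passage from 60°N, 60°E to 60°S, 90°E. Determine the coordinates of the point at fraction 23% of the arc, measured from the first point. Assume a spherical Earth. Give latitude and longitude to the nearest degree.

Write both endpoints as unit vectors p₁, p₂ with components (cos φ cos λ, cos φ sin λ, sin φ).
The central angle between the endpoints is δ = arccos(p₁·p₂) ≈ 2.134 rad (122.2°).
Interpolate at f = 0.23 with slerp weights a = sin((1−f)δ)/sin δ ≈ 1.179, b = sin(fδ)/sin δ ≈ 0.557.
p = a·p₁ + b·p₂ ≈ (0.295, 0.789, 0.539); φ = arcsin(p_z) ≈ 32.60°, λ = atan2(p_y, p_x) ≈ 69.52°.

≈ 33°N, 70°E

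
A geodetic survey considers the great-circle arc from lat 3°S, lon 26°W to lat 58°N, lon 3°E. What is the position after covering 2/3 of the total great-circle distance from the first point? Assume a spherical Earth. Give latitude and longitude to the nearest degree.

Convert each endpoint to a unit vector on the sphere (x = cos φ cos λ, y = cos φ sin λ, z = sin φ).
The central angle between the endpoints is δ = arccos(p₁·p₂) ≈ 1.139 rad (65.3°).
Interpolate at f = 2/3 with slerp weights a = sin((1−f)δ)/sin δ ≈ 0.408, b = sin(fδ)/sin δ ≈ 0.758.
p = a·p₁ + b·p₂ ≈ (0.767, -0.158, 0.621); φ = arcsin(p_z) ≈ 38.42°, λ = atan2(p_y, p_x) ≈ -11.61°.

≈ lat 38°N, lon 12°W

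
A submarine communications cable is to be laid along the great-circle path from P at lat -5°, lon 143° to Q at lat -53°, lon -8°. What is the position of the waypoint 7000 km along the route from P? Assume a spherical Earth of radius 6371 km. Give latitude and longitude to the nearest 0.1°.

The haversine formula gives a central angle δ ≈ 2.043 rad (117.0°) between the endpoints. The total great-circle distance is δ·R ≈ 2.043 × 6371 ≈ 13015 km, so the target fraction is f = 7000/13015 ≈ 0.538.
Interpolate at f ≈ 0.538 with slerp weights a = sin((1−f)δ)/sin δ ≈ 0.909, b = sin(fδ)/sin δ ≈ 1.000.
p = a·p₁ + b·p₂ ≈ (-0.128, 0.462, -0.878); φ = arcsin(p_z) ≈ -61.39°, λ = atan2(p_y, p_x) ≈ 105.46°.

≈ lat -61.4°, lon 105.5°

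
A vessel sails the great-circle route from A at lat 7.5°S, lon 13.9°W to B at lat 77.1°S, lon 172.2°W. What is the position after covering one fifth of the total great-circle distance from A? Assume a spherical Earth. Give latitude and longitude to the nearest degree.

≈ lat 26°S, lon 16°W

Write both endpoints as unit vectors p₁, p₂ with components (cos φ cos λ, cos φ sin λ, sin φ).
The central angle between the endpoints is δ = arccos(p₁·p₂) ≈ 1.649 rad (94.5°).
Interpolate at f = 1/5 with slerp weights a = sin((1−f)δ)/sin δ ≈ 0.972, b = sin(fδ)/sin δ ≈ 0.325.
p = a·p₁ + b·p₂ ≈ (0.863, -0.241, -0.444); φ = arcsin(p_z) ≈ -26.33°, λ = atan2(p_y, p_x) ≈ -15.61°.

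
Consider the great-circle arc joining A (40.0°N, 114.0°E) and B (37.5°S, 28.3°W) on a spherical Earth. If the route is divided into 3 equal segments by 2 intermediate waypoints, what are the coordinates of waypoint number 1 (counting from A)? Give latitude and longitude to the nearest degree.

Write both endpoints as unit vectors p₁, p₂ with components (cos φ cos λ, cos φ sin λ, sin φ).
The central angle between the endpoints is δ = arccos(p₁·p₂) ≈ 2.630 rad (150.7°).
Interpolate at f = 1/3 with slerp weights a = sin((1−f)δ)/sin δ ≈ 2.010, b = sin(fδ)/sin δ ≈ 1.571.
p = a·p₁ + b·p₂ ≈ (0.471, 0.816, 0.335); φ = arcsin(p_z) ≈ 19.60°, λ = atan2(p_y, p_x) ≈ 59.98°.

≈ (20°N, 60°E)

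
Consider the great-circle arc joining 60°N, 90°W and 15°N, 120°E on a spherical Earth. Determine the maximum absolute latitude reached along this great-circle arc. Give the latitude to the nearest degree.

The great circle lies in the plane with unit normal n̂ = (p₁ × p₂)/|p₁ × p₂|.
Here n̂_z ≈ -0.246; the vertex latitude is φ_max = arccos|n̂_z| ≈ 75.7°.

≈ 76°N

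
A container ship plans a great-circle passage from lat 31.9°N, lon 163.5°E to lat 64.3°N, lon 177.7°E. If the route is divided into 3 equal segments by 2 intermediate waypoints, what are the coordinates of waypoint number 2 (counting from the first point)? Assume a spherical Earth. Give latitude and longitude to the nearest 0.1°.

Write both endpoints as unit vectors p₁, p₂ with components (cos φ cos λ, cos φ sin λ, sin φ).
The central angle between the endpoints is δ = arccos(p₁·p₂) ≈ 0.586 rad (33.6°).
Interpolate at f = 2/3 with slerp weights a = sin((1−f)δ)/sin δ ≈ 0.351, b = sin(fδ)/sin δ ≈ 0.689.
p = a·p₁ + b·p₂ ≈ (-0.584, 0.097, 0.806); φ = arcsin(p_z) ≈ 53.70°, λ = atan2(p_y, p_x) ≈ 170.61°.

≈ lat 53.7°N, lon 170.6°E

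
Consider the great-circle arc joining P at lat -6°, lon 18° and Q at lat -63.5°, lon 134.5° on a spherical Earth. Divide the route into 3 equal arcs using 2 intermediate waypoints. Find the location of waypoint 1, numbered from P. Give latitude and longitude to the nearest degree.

Convert each endpoint to a unit vector on the sphere (x = cos φ cos λ, y = cos φ sin λ, z = sin φ).
The central angle between the endpoints is δ = arccos(p₁·p₂) ≈ 1.675 rad (96.0°).
Interpolate at f = 1/3 with slerp weights a = sin((1−f)δ)/sin δ ≈ 0.904, b = sin(fδ)/sin δ ≈ 0.533.
p = a·p₁ + b·p₂ ≈ (0.688, 0.447, -0.571); φ = arcsin(p_z) ≈ -34.84°, λ = atan2(p_y, p_x) ≈ 33.02°.

≈ lat -35°, lon 33°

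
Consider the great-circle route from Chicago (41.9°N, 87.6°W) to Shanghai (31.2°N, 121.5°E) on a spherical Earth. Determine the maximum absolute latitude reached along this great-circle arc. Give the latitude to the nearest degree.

The great circle lies in the plane with unit normal n̂ = (p₁ × p₂)/|p₁ × p₂|.
Here n̂_z ≈ -0.317; the vertex latitude is φ_max = arccos|n̂_z| ≈ 71.5°.
Check via Clairaut: cos φ_max = |cos φ₁| · sin C = cos(41.9°)·sin(25.2°) ≈ 0.317, again giving ≈ 71.5°.

≈ 72°N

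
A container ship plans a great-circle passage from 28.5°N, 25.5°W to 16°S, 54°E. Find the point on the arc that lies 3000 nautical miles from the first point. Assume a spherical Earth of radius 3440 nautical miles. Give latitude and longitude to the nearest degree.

Convert each endpoint to a unit vector on the sphere (x = cos φ cos λ, y = cos φ sin λ, z = sin φ).
The central angle between the endpoints is δ = arccos(p₁·p₂) ≈ 1.548 rad (88.7°). The total great-circle distance is δ·R ≈ 1.548 × 3440 ≈ 5326 nmi, so the target fraction is f = 3000/5326 ≈ 0.563.
Interpolate at f ≈ 0.563 with slerp weights a = sin((1−f)δ)/sin δ ≈ 0.626, b = sin(fδ)/sin δ ≈ 0.766.
p = a·p₁ + b·p₂ ≈ (0.929, 0.359, 0.088); φ = arcsin(p_z) ≈ 5.03°, λ = atan2(p_y, p_x) ≈ 21.11°.

≈ 5°N, 21°E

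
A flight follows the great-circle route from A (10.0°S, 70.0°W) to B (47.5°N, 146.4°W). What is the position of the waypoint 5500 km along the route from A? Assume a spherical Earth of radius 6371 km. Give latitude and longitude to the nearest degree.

Convert each endpoint to a unit vector on the sphere (x = cos φ cos λ, y = cos φ sin λ, z = sin φ).
The central angle between the endpoints is δ = arccos(p₁·p₂) ≈ 1.542 rad (88.4°). The total great-circle distance is δ·R ≈ 1.542 × 6371 ≈ 9826 km, so the target fraction is f = 5500/9826 ≈ 0.560.
Interpolate at f ≈ 0.560 with slerp weights a = sin((1−f)δ)/sin δ ≈ 0.628, b = sin(fδ)/sin δ ≈ 0.760.
p = a·p₁ + b·p₂ ≈ (-0.216, -0.866, 0.451); φ = arcsin(p_z) ≈ 26.84°, λ = atan2(p_y, p_x) ≈ -104.02°.

≈ (27°N, 104°W)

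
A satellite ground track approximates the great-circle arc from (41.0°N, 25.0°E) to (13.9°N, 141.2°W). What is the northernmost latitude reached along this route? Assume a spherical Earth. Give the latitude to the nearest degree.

≈ 78°N

The great circle lies in the plane with unit normal n̂ = (p₁ × p₂)/|p₁ × p₂|.
Here n̂_z ≈ -0.210; the vertex latitude is φ_max = arccos|n̂_z| ≈ 77.9°.
Check via Clairaut: cos φ_max = |cos φ₁| · sin C = cos(41.0°)·sin(16.1°) ≈ 0.210, again giving ≈ 77.9°.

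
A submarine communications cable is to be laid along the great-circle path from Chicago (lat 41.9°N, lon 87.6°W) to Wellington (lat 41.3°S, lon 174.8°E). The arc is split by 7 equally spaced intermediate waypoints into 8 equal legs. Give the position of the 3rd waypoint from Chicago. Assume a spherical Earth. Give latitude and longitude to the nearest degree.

≈ lat 12°N, lon 127°W

Convert each endpoint to a unit vector on the sphere (x = cos φ cos λ, y = cos φ sin λ, z = sin φ).
The central angle between the endpoints is δ = arccos(p₁·p₂) ≈ 2.111 rad (121.0°).
Interpolate at f = 3/8 with slerp weights a = sin((1−f)δ)/sin δ ≈ 1.130, b = sin(fδ)/sin δ ≈ 0.830.
p = a·p₁ + b·p₂ ≈ (-0.586, -0.784, 0.207); φ = arcsin(p_z) ≈ 11.93°, λ = atan2(p_y, p_x) ≈ -126.78°.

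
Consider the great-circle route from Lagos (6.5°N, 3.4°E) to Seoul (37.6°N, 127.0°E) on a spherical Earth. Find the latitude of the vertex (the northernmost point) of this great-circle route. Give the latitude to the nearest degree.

The great circle lies in the plane with unit normal n̂ = (p₁ × p₂)/|p₁ × p₂|.
Here n̂_z ≈ +0.705; the vertex latitude is φ_max = arccos|n̂_z| ≈ 45.2°.

≈ 45°N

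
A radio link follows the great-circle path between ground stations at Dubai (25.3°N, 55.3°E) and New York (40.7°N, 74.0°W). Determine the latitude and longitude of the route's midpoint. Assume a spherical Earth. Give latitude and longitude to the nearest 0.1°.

The haversine formula gives a central angle δ ≈ 1.727 rad (98.9°) between the endpoints.
Interpolate at f = 1/2 with slerp weights a = sin((1−f)δ)/sin δ ≈ 0.769, b = sin(fδ)/sin δ ≈ 0.769.
p = a·p₁ + b·p₂ ≈ (0.557, 0.011, 0.831); φ = arcsin(p_z) ≈ 56.16°, λ = atan2(p_y, p_x) ≈ 1.15°.

≈ (56.2°N, 1.1°E)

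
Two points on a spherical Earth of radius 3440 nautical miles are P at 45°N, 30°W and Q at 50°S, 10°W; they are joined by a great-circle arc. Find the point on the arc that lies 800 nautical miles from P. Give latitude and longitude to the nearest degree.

Convert each endpoint to a unit vector on the sphere (x = cos φ cos λ, y = cos φ sin λ, z = sin φ).
The central angle between the endpoints is δ = arccos(p₁·p₂) ≈ 1.686 rad (96.6°). The total great-circle distance is δ·R ≈ 1.686 × 3440 ≈ 5799 nmi, so the target fraction is f = 800/5799 ≈ 0.138.
Interpolate at f ≈ 0.138 with slerp weights a = sin((1−f)δ)/sin δ ≈ 1.000, b = sin(fδ)/sin δ ≈ 0.232.
p = a·p₁ + b·p₂ ≈ (0.759, -0.379, 0.529); φ = arcsin(p_z) ≈ 31.95°, λ = atan2(p_y, p_x) ≈ -26.55°.

≈ 32°N, 27°W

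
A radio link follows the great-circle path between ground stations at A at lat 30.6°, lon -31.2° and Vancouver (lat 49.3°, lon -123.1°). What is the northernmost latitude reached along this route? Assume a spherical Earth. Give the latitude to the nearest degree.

The great circle lies in the plane with unit normal n̂ = (p₁ × p₂)/|p₁ × p₂|.
Here n̂_z ≈ -0.603; the vertex latitude is φ_max = arccos|n̂_z| ≈ 52.9°.

≈ 53°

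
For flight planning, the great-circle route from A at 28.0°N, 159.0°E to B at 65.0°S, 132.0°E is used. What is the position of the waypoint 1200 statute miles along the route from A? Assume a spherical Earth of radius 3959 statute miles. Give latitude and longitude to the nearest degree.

≈ 11°N, 156°E

The haversine formula gives a central angle δ ≈ 1.664 rad (95.3°) between the endpoints. The total great-circle distance is δ·R ≈ 1.664 × 3959 ≈ 6588 mi, so the target fraction is f = 1200/6588 ≈ 0.182.
Interpolate at f ≈ 0.182 with slerp weights a = sin((1−f)δ)/sin δ ≈ 0.982, b = sin(fδ)/sin δ ≈ 0.300.
p = a·p₁ + b·p₂ ≈ (-0.894, 0.405, 0.189); φ = arcsin(p_z) ≈ 10.92°, λ = atan2(p_y, p_x) ≈ 155.64°.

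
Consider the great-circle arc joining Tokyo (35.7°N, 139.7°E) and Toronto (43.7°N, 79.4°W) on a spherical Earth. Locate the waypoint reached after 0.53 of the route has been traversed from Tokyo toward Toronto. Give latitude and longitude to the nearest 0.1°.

Convert each endpoint to a unit vector on the sphere (x = cos φ cos λ, y = cos φ sin λ, z = sin φ).
The central angle between the endpoints is δ = arccos(p₁·p₂) ≈ 1.623 rad (93.0°).
Interpolate at f = 0.53 with slerp weights a = sin((1−f)δ)/sin δ ≈ 0.692, b = sin(fδ)/sin δ ≈ 0.759.
p = a·p₁ + b·p₂ ≈ (-0.328, -0.176, 0.928); φ = arcsin(p_z) ≈ 68.17°, λ = atan2(p_y, p_x) ≈ -151.76°.

≈ 68.2°N, 151.8°W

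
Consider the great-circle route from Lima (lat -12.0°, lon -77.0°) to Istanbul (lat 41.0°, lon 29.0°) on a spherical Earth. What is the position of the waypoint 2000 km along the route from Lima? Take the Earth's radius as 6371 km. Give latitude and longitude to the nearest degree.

≈ lat 0°, lon -63°

Convert each endpoint to a unit vector on the sphere (x = cos φ cos λ, y = cos φ sin λ, z = sin φ).
The central angle between the endpoints is δ = arccos(p₁·p₂) ≈ 1.918 rad (109.9°). The total great-circle distance is δ·R ≈ 1.918 × 6371 ≈ 12217 km, so the target fraction is f = 2000/12217 ≈ 0.164.
Interpolate at f ≈ 0.164 with slerp weights a = sin((1−f)δ)/sin δ ≈ 1.063, b = sin(fδ)/sin δ ≈ 0.328.
p = a·p₁ + b·p₂ ≈ (0.451, -0.893, -0.006); φ = arcsin(p_z) ≈ -0.32°, λ = atan2(p_y, p_x) ≈ -63.22°.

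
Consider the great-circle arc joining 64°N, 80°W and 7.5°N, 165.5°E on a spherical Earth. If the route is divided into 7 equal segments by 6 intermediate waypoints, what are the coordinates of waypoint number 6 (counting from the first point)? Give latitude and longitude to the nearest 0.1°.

Write both endpoints as unit vectors p₁, p₂ with components (cos φ cos λ, cos φ sin λ, sin φ).
The central angle between the endpoints is δ = arccos(p₁·p₂) ≈ 1.634 rad (93.6°).
Interpolate at f = 6/7 with slerp weights a = sin((1−f)δ)/sin δ ≈ 0.232, b = sin(fδ)/sin δ ≈ 0.987.
p = a·p₁ + b·p₂ ≈ (-0.930, 0.145, 0.337); φ = arcsin(p_z) ≈ 19.70°, λ = atan2(p_y, p_x) ≈ 171.14°.

≈ 19.7°N, 171.1°E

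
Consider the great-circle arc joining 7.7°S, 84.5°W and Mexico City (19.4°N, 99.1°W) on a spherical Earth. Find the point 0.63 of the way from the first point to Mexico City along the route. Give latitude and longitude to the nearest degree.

≈ 9°N, 93°W

Write both endpoints as unit vectors p₁, p₂ with components (cos φ cos λ, cos φ sin λ, sin φ).
The central angle between the endpoints is δ = arccos(p₁·p₂) ≈ 0.535 rad (30.7°).
Interpolate at f = 0.63 with slerp weights a = sin((1−f)δ)/sin δ ≈ 0.386, b = sin(fδ)/sin δ ≈ 0.649.
p = a·p₁ + b·p₂ ≈ (-0.060, -0.985, 0.164); φ = arcsin(p_z) ≈ 9.43°, λ = atan2(p_y, p_x) ≈ -93.49°.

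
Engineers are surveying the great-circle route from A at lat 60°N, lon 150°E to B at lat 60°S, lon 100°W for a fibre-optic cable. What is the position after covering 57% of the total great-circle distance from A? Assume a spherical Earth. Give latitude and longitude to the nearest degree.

≈ lat 9°S, lon 151°W

From cos δ = sin φ₁ sin φ₂ + cos φ₁ cos φ₂ cos Δλ, the central angle is δ ≈ 2.560 rad (146.7°).
Interpolate at f = 0.57 with slerp weights a = sin((1−f)δ)/sin δ ≈ 1.623, b = sin(fδ)/sin δ ≈ 1.809.
p = a·p₁ + b·p₂ ≈ (-0.860, -0.485, -0.161); φ = arcsin(p_z) ≈ -9.27°, λ = atan2(p_y, p_x) ≈ -150.57°.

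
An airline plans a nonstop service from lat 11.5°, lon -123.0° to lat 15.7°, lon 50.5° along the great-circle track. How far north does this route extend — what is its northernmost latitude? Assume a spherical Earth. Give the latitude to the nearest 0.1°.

The great circle lies in the plane with unit normal n̂ = (p₁ × p₂)/|p₁ × p₂|.
Here n̂_z ≈ +0.228; the vertex latitude is φ_max = arccos|n̂_z| ≈ 76.8°.

≈ 76.8°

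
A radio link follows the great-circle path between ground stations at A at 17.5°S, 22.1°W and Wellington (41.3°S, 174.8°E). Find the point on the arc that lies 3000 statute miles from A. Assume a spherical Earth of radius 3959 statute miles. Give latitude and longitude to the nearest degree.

≈ 59°S, 41°W

Convert each endpoint to a unit vector on the sphere (x = cos φ cos λ, y = cos φ sin λ, z = sin φ).
The central angle between the endpoints is δ = arccos(p₁·p₂) ≈ 2.080 rad (119.1°). The total great-circle distance is δ·R ≈ 2.080 × 3959 ≈ 8233 mi, so the target fraction is f = 3000/8233 ≈ 0.364.
Interpolate at f ≈ 0.364 with slerp weights a = sin((1−f)δ)/sin δ ≈ 1.110, b = sin(fδ)/sin δ ≈ 0.787.
p = a·p₁ + b·p₂ ≈ (0.392, -0.345, -0.853); φ = arcsin(p_z) ≈ -58.55°, λ = atan2(p_y, p_x) ≈ -41.33°.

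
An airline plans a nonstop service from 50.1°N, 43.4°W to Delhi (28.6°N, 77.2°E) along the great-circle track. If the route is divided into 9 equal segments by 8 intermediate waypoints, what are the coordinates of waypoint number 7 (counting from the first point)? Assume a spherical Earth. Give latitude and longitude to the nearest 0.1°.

Write both endpoints as unit vectors p₁, p₂ with components (cos φ cos λ, cos φ sin λ, sin φ).
The central angle between the endpoints is δ = arccos(p₁·p₂) ≈ 1.490 rad (85.4°).
Interpolate at f = 7/9 with slerp weights a = sin((1−f)δ)/sin δ ≈ 0.326, b = sin(fδ)/sin δ ≈ 0.919.
p = a·p₁ + b·p₂ ≈ (0.331, 0.643, 0.690); φ = arcsin(p_z) ≈ 43.66°, λ = atan2(p_y, p_x) ≈ 62.79°.

≈ 43.7°N, 62.8°E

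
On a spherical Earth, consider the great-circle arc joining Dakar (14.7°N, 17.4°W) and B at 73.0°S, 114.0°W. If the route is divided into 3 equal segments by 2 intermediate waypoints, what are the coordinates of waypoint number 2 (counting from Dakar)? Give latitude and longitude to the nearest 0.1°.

Convert each endpoint to a unit vector on the sphere (x = cos φ cos λ, y = cos φ sin λ, z = sin φ).
The central angle between the endpoints is δ = arccos(p₁·p₂) ≈ 1.850 rad (106.0°).
Interpolate at f = 2/3 with slerp weights a = sin((1−f)δ)/sin δ ≈ 0.601, b = sin(fδ)/sin δ ≈ 0.981.
p = a·p₁ + b·p₂ ≈ (0.438, -0.436, -0.786); φ = arcsin(p_z) ≈ -51.80°, λ = atan2(p_y, p_x) ≈ -44.85°.

≈ 51.8°S, 44.8°W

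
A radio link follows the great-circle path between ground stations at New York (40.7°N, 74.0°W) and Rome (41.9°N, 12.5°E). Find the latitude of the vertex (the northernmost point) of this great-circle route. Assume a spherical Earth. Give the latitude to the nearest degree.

≈ 50°N

The great circle lies in the plane with unit normal n̂ = (p₁ × p₂)/|p₁ × p₂|.
Here n̂_z ≈ +0.638; the vertex latitude is φ_max = arccos|n̂_z| ≈ 50.4°.
Check via Clairaut: cos φ_max = |cos φ₁| · sin C = cos(40.7°)·sin(57.3°) ≈ 0.638, again giving ≈ 50.4°.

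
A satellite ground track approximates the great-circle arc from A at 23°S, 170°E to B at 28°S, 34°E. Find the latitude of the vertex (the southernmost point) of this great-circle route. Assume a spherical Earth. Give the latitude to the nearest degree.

The great circle lies in the plane with unit normal n̂ = (p₁ × p₂)/|p₁ × p₂|.
Here n̂_z ≈ -0.616; the vertex latitude is φ_max = arccos|n̂_z| ≈ 51.9°.
Check via Clairaut: cos φ_max = |cos φ₁| · sin C = cos(23.0°)·sin(138.0°) ≈ 0.616, again giving ≈ 51.9°.

≈ 52°S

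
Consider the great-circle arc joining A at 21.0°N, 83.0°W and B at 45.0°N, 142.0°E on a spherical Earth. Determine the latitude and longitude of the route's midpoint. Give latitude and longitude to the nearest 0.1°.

Convert each endpoint to a unit vector on the sphere (x = cos φ cos λ, y = cos φ sin λ, z = sin φ).
The central angle between the endpoints is δ = arccos(p₁·p₂) ≈ 1.786 rad (102.3°).
Interpolate at f = 1/2 with slerp weights a = sin((1−f)δ)/sin δ ≈ 0.797, b = sin(fδ)/sin δ ≈ 0.797.
p = a·p₁ + b·p₂ ≈ (-0.354, -0.392, 0.849); φ = arcsin(p_z) ≈ 58.15°, λ = atan2(p_y, p_x) ≈ -132.07°.

≈ 58.2°N, 132.1°W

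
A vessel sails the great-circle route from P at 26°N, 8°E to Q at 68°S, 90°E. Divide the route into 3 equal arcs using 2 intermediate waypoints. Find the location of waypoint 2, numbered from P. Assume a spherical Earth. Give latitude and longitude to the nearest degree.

≈ 42°S, 39°E

From cos δ = sin φ₁ sin φ₂ + cos φ₁ cos φ₂ cos Δλ, the central angle is δ ≈ 1.939 rad (111.1°).
Interpolate at f = 2/3 with slerp weights a = sin((1−f)δ)/sin δ ≈ 0.645, b = sin(fδ)/sin δ ≈ 1.030.
p = a·p₁ + b·p₂ ≈ (0.574, 0.467, -0.673); φ = arcsin(p_z) ≈ -42.26°, λ = atan2(p_y, p_x) ≈ 39.10°.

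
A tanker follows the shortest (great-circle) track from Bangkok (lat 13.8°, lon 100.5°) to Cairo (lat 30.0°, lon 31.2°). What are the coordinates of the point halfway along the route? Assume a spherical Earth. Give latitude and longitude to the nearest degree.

≈ lat 26°, lon 68°

The haversine formula gives a central angle δ ≈ 1.141 rad (65.4°) between the endpoints.
Interpolate at f = 1/2 with slerp weights a = sin((1−f)δ)/sin δ ≈ 0.594, b = sin(fδ)/sin δ ≈ 0.594.
p = a·p₁ + b·p₂ ≈ (0.335, 0.834, 0.439); φ = arcsin(p_z) ≈ 26.03°, λ = atan2(p_y, p_x) ≈ 68.11°.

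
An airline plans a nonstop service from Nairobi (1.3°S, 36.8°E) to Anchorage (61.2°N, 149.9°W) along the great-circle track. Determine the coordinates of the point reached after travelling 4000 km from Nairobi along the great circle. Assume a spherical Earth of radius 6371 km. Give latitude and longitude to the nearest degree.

From cos δ = sin φ₁ sin φ₂ + cos φ₁ cos φ₂ cos Δλ, the central angle is δ ≈ 2.092 rad (119.9°). The total great-circle distance is δ·R ≈ 2.092 × 6371 ≈ 13330 km, so the target fraction is f = 4000/13330 ≈ 0.300.
Interpolate at f ≈ 0.300 with slerp weights a = sin((1−f)δ)/sin δ ≈ 1.147, b = sin(fδ)/sin δ ≈ 0.677.
p = a·p₁ + b·p₂ ≈ (0.636, 0.523, 0.568); φ = arcsin(p_z) ≈ 34.59°, λ = atan2(p_y, p_x) ≈ 39.45°.

≈ 35°N, 39°E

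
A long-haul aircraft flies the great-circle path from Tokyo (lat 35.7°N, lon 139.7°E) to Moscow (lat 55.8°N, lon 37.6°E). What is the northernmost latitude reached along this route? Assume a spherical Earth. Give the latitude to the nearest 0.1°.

The great circle lies in the plane with unit normal n̂ = (p₁ × p₂)/|p₁ × p₂|.
Here n̂_z ≈ -0.484; the vertex latitude is φ_max = arccos|n̂_z| ≈ 61.1°.

≈ 61.1°N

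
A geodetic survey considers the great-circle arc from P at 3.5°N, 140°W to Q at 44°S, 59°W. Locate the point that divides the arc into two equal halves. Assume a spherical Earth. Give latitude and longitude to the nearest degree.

Write both endpoints as unit vectors p₁, p₂ with components (cos φ cos λ, cos φ sin λ, sin φ).
The central angle between the endpoints is δ = arccos(p₁·p₂) ≈ 1.501 rad (86.0°).
Interpolate at f = 1/2 with slerp weights a = sin((1−f)δ)/sin δ ≈ 0.684, b = sin(fδ)/sin δ ≈ 0.684.
p = a·p₁ + b·p₂ ≈ (-0.269, -0.860, -0.433); φ = arcsin(p_z) ≈ -25.67°, λ = atan2(p_y, p_x) ≈ -107.39°.

≈ 26°S, 107°W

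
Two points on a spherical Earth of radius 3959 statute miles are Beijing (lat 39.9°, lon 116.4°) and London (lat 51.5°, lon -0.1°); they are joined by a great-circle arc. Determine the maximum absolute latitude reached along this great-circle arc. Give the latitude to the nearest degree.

≈ 63°

The great circle lies in the plane with unit normal n̂ = (p₁ × p₂)/|p₁ × p₂|.
Here n̂_z ≈ -0.446; the vertex latitude is φ_max = arccos|n̂_z| ≈ 63.5°.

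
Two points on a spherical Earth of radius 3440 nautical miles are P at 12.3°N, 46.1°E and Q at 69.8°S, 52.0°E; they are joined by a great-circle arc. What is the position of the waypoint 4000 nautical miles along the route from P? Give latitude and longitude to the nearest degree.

From cos δ = sin φ₁ sin φ₂ + cos φ₁ cos φ₂ cos Δλ, the central angle is δ ≈ 1.435 rad (82.2°). The total great-circle distance is δ·R ≈ 1.435 × 3440 ≈ 4935 nmi, so the target fraction is f = 4000/4935 ≈ 0.810.
Interpolate at f ≈ 0.810 with slerp weights a = sin((1−f)δ)/sin δ ≈ 0.271, b = sin(fδ)/sin δ ≈ 0.926.
p = a·p₁ + b·p₂ ≈ (0.381, 0.443, -0.812); φ = arcsin(p_z) ≈ -54.27°, λ = atan2(p_y, p_x) ≈ 49.33°.

≈ 54°S, 49°E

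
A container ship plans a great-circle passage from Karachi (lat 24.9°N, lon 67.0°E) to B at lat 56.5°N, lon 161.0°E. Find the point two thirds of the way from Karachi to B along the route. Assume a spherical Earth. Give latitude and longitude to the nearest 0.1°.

Write both endpoints as unit vectors p₁, p₂ with components (cos φ cos λ, cos φ sin λ, sin φ).
The central angle between the endpoints is δ = arccos(p₁·p₂) ≈ 1.249 rad (71.6°).
Interpolate at f = 2/3 with slerp weights a = sin((1−f)δ)/sin δ ≈ 0.426, b = sin(fδ)/sin δ ≈ 0.780.
p = a·p₁ + b·p₂ ≈ (-0.256, 0.496, 0.830); φ = arcsin(p_z) ≈ 56.07°, λ = atan2(p_y, p_x) ≈ 117.28°.

≈ lat 56.1°N, lon 117.3°E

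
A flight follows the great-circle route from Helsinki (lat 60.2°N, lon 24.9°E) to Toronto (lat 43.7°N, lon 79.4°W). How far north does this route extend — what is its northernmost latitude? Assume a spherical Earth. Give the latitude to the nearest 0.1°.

The great circle lies in the plane with unit normal n̂ = (p₁ × p₂)/|p₁ × p₂|.
Here n̂_z ≈ -0.405; the vertex latitude is φ_max = arccos|n̂_z| ≈ 66.1°.

≈ 66.1°N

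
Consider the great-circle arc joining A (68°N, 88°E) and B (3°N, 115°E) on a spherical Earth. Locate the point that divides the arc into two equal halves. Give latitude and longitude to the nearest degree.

Convert each endpoint to a unit vector on the sphere (x = cos φ cos λ, y = cos φ sin λ, z = sin φ).
The central angle between the endpoints is δ = arccos(p₁·p₂) ≈ 1.179 rad (67.6°).
Interpolate at f = 1/2 with slerp weights a = sin((1−f)δ)/sin δ ≈ 0.602, b = sin(fδ)/sin δ ≈ 0.602.
p = a·p₁ + b·p₂ ≈ (-0.246, 0.770, 0.589); φ = arcsin(p_z) ≈ 36.10°, λ = atan2(p_y, p_x) ≈ 107.73°.

≈ (36°N, 108°E)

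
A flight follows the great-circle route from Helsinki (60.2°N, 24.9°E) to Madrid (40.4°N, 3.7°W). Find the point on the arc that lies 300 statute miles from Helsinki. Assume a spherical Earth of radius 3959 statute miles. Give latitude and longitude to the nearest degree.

Convert each endpoint to a unit vector on the sphere (x = cos φ cos λ, y = cos φ sin λ, z = sin φ).
The central angle between the endpoints is δ = arccos(p₁·p₂) ≈ 0.463 rad (26.5°). The total great-circle distance is δ·R ≈ 0.463 × 3959 ≈ 1833 mi, so the target fraction is f = 300/1833 ≈ 0.164.
Interpolate at f ≈ 0.164 with slerp weights a = sin((1−f)δ)/sin δ ≈ 0.845, b = sin(fδ)/sin δ ≈ 0.169.
p = a·p₁ + b·p₂ ≈ (0.510, 0.169, 0.844); φ = arcsin(p_z) ≈ 57.52°, λ = atan2(p_y, p_x) ≈ 18.29°.

≈ 58°N, 18°E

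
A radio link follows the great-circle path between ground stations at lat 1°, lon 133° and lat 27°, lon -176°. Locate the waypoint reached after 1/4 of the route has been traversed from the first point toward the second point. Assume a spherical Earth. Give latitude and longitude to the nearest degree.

Write both endpoints as unit vectors p₁, p₂ with components (cos φ cos λ, cos φ sin λ, sin φ).
The central angle between the endpoints is δ = arccos(p₁·p₂) ≈ 0.966 rad (55.3°).
Interpolate at f = 1/4 with slerp weights a = sin((1−f)δ)/sin δ ≈ 0.806, b = sin(fδ)/sin δ ≈ 0.291.
p = a·p₁ + b·p₂ ≈ (-0.808, 0.571, 0.146); φ = arcsin(p_z) ≈ 8.40°, λ = atan2(p_y, p_x) ≈ 144.74°.

≈ lat 8°, lon 145°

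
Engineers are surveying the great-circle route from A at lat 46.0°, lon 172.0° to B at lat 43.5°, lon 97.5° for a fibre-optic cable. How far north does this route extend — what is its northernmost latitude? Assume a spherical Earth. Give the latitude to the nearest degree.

≈ 51°

The great circle lies in the plane with unit normal n̂ = (p₁ × p₂)/|p₁ × p₂|.
Here n̂_z ≈ -0.625; the vertex latitude is φ_max = arccos|n̂_z| ≈ 51.3°.
Check via Clairaut: cos φ_max = |cos φ₁| · sin C = cos(46.0°)·sin(64.1°) ≈ 0.625, again giving ≈ 51.3°.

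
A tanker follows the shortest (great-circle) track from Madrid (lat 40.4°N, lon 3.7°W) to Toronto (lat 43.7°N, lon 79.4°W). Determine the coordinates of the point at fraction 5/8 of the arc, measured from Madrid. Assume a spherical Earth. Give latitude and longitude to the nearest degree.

Write both endpoints as unit vectors p₁, p₂ with components (cos φ cos λ, cos φ sin λ, sin φ).
The central angle between the endpoints is δ = arccos(p₁·p₂) ≈ 0.947 rad (54.3°).
Interpolate at f = 5/8 with slerp weights a = sin((1−f)δ)/sin δ ≈ 0.428, b = sin(fδ)/sin δ ≈ 0.687.
p = a·p₁ + b·p₂ ≈ (0.417, -0.510, 0.753); φ = arcsin(p_z) ≈ 48.82°, λ = atan2(p_y, p_x) ≈ -50.70°.

≈ lat 49°N, lon 51°W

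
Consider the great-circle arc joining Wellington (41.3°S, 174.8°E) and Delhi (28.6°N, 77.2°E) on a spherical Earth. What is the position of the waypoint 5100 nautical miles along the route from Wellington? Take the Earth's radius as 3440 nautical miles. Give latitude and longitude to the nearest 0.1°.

Convert each endpoint to a unit vector on the sphere (x = cos φ cos λ, y = cos φ sin λ, z = sin φ).
The central angle between the endpoints is δ = arccos(p₁·p₂) ≈ 1.986 rad (113.8°). The total great-circle distance is δ·R ≈ 1.986 × 3440 ≈ 6831 nmi, so the target fraction is f = 5100/6831 ≈ 0.747.
Interpolate at f ≈ 0.747 with slerp weights a = sin((1−f)δ)/sin δ ≈ 0.527, b = sin(fδ)/sin δ ≈ 1.088.
p = a·p₁ + b·p₂ ≈ (-0.183, 0.968, 0.173); φ = arcsin(p_z) ≈ 9.98°, λ = atan2(p_y, p_x) ≈ 100.68°.

≈ (10.0°N, 100.7°E)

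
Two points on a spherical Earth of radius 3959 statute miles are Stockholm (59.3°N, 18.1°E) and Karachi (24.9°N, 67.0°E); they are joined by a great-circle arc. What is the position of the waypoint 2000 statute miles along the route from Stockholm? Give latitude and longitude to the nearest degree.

≈ (41°N, 54°E)

Convert each endpoint to a unit vector on the sphere (x = cos φ cos λ, y = cos φ sin λ, z = sin φ).
The central angle between the endpoints is δ = arccos(p₁·p₂) ≈ 0.841 rad (48.2°). The total great-circle distance is δ·R ≈ 0.841 × 3959 ≈ 3331 mi, so the target fraction is f = 2000/3331 ≈ 0.600.
Interpolate at f ≈ 0.600 with slerp weights a = sin((1−f)δ)/sin δ ≈ 0.442, b = sin(fδ)/sin δ ≈ 0.649.
p = a·p₁ + b·p₂ ≈ (0.445, 0.612, 0.654); φ = arcsin(p_z) ≈ 40.83°, λ = atan2(p_y, p_x) ≈ 54.00°.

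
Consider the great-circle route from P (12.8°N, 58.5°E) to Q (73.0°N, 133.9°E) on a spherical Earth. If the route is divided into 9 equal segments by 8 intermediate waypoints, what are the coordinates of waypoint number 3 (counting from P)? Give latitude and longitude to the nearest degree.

Convert each endpoint to a unit vector on the sphere (x = cos φ cos λ, y = cos φ sin λ, z = sin φ).
The central angle between the endpoints is δ = arccos(p₁·p₂) ≈ 1.283 rad (73.5°).
Interpolate at f = 3/9 with slerp weights a = sin((1−f)δ)/sin δ ≈ 0.787, b = sin(fδ)/sin δ ≈ 0.433.
p = a·p₁ + b·p₂ ≈ (0.313, 0.746, 0.588); φ = arcsin(p_z) ≈ 36.02°, λ = atan2(p_y, p_x) ≈ 67.20°.

≈ (36°N, 67°E)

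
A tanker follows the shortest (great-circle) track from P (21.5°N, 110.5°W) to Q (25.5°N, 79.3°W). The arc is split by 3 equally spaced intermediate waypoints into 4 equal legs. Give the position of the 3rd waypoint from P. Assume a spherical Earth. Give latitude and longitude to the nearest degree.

≈ (25°N, 87°W)

Convert each endpoint to a unit vector on the sphere (x = cos φ cos λ, y = cos φ sin λ, z = sin φ).
The central angle between the endpoints is δ = arccos(p₁·p₂) ≈ 0.503 rad (28.8°).
Interpolate at f = 3/4 with slerp weights a = sin((1−f)δ)/sin δ ≈ 0.260, b = sin(fδ)/sin δ ≈ 0.764.
p = a·p₁ + b·p₂ ≈ (0.043, -0.904, 0.424); φ = arcsin(p_z) ≈ 25.11°, λ = atan2(p_y, p_x) ≈ -87.26°.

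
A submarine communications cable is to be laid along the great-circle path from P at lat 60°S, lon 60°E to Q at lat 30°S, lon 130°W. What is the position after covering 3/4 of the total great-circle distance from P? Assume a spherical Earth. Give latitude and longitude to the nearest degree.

≈ lat 52°S, lon 133°W

Write both endpoints as unit vectors p₁, p₂ with components (cos φ cos λ, cos φ sin λ, sin φ).
The central angle between the endpoints is δ = arccos(p₁·p₂) ≈ 1.564 rad (89.6°).
Interpolate at f = 3/4 with slerp weights a = sin((1−f)δ)/sin δ ≈ 0.381, b = sin(fδ)/sin δ ≈ 0.922.
p = a·p₁ + b·p₂ ≈ (-0.418, -0.447, -0.791); φ = arcsin(p_z) ≈ -52.29°, λ = atan2(p_y, p_x) ≈ -133.10°.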